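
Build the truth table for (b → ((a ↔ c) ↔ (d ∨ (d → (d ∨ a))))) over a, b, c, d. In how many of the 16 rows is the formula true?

a | b | c | d || φ
T | T | T | T || T
T | T | T | F || T
T | T | F | T || F
T | T | F | F || F
T | F | T | T || T
T | F | T | F || T
T | F | F | T || T
T | F | F | F || T
F | T | T | T || F
F | T | T | F || F
F | T | F | T || T
F | T | F | F || T
F | F | T | T || T
F | F | T | F || T
F | F | F | T || T
F | F | F | F || T
The formula is true on 12 of the 16 rows.

12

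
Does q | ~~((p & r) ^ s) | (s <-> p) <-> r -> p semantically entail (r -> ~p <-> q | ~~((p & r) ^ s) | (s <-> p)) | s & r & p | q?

  p   |   q   |   r   |   s   |   φ   |   ψ  
----- | ----- | ----- | ----- | ----- | -----
 True |  True |  True |  True |  True |  True
 True |  True |  True | False |  True |  True
 True |  True | False |  True |  True |  True
 True |  True | False | False |  True |  True
 True | False |  True |  True |  True |  True
 True | False |  True | False |  True | False
 True | False | False |  True |  True |  True
 True | False | False | False | False | False
False |  True |  True |  True | False |  True
False |  True |  True | False | False |  True
False |  True | False |  True |  True |  True
False |  True | False | False |  True |  True
False | False |  True |  True | False |  True
False | False |  True | False | False |  True
False | False | False |  True |  True |  True
False | False | False | False |  True |  True
At p=True, q=False, r=True, s=False we have φ true but ψ false, so φ does not entail ψ.

no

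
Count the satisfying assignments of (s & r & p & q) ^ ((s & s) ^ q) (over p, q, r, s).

p | q | r | s || (s & r & p & q) | (s & s) | ((s & s) ^ q) | φ
F | F | F | F ||        F        |    F    |       F       | F
F | F | F | T ||        F        |    T    |       T       | T
F | F | T | F ||        F        |    F    |       F       | F
F | F | T | T ||        F        |    T    |       T       | T
F | T | F | F ||        F        |    F    |       T       | T
F | T | F | T ||        F        |    T    |       F       | F
F | T | T | F ||        F        |    F    |       T       | T
F | T | T | T ||        F        |    T    |       F       | F
T | F | F | F ||        F        |    F    |       F       | F
T | F | F | T ||        F        |    T    |       T       | T
T | F | T | F ||        F        |    F    |       F       | F
T | F | T | T ||        F        |    T    |       T       | T
T | T | F | F ||        F        |    F    |       T       | T
T | T | F | T ||        F        |    T    |       F       | F
T | T | T | F ||        F        |    F    |       T       | T
T | T | T | T ||        T        |    T    |       F       | T
The formula is true on 9 of the 16 rows.

9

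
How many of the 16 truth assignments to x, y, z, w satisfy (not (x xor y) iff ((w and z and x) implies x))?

8

x | y | z | w | (x xor y) | not (x xor y) | (w and z and x) | ((w and z and x) implies x) | φ
- | - | - | - | --------- | ------------- | --------------- | --------------------------- | -
1 | 1 | 1 | 1 |     0     |       1       |        1        |              1              | 1
1 | 1 | 1 | 0 |     0     |       1       |        0        |              1              | 1
1 | 1 | 0 | 1 |     0     |       1       |        0        |              1              | 1
1 | 1 | 0 | 0 |     0     |       1       |        0        |              1              | 1
1 | 0 | 1 | 1 |     1     |       0       |        1        |              1              | 0
1 | 0 | 1 | 0 |     1     |       0       |        0        |              1              | 0
1 | 0 | 0 | 1 |     1     |       0       |        0        |              1              | 0
1 | 0 | 0 | 0 |     1     |       0       |        0        |              1              | 0
0 | 1 | 1 | 1 |     1     |       0       |        0        |              1              | 0
0 | 1 | 1 | 0 |     1     |       0       |        0        |              1              | 0
0 | 1 | 0 | 1 |     1     |       0       |        0        |              1              | 0
0 | 1 | 0 | 0 |     1     |       0       |        0        |              1              | 0
0 | 0 | 1 | 1 |     0     |       1       |        0        |              1              | 1
0 | 0 | 1 | 0 |     0     |       1       |        0        |              1              | 1
0 | 0 | 0 | 1 |     0     |       1       |        0        |              1              | 1
0 | 0 | 0 | 0 |     0     |       1       |        0        |              1              | 1
The formula is true on 8 of the 16 rows.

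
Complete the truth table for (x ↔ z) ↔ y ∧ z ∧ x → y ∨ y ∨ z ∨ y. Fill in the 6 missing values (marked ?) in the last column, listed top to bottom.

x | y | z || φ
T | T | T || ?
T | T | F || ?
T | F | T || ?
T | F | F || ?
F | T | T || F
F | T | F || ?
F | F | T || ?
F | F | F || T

Row x=T, y=T, z=T: (x ↔ z) = T, (y ∧ z ∧ x → y ∨ y ∨ z ∨ y) = T, so the formula = T.
Row x=T, y=T, z=F: (x ↔ z) = F, (y ∧ z ∧ x → y ∨ y ∨ z ∨ y) = T, so the formula = F.
Row x=T, y=F, z=T: (x ↔ z) = T, (y ∧ z ∧ x → y ∨ y ∨ z ∨ y) = T, so the formula = T.
Row x=T, y=F, z=F: (x ↔ z) = F, (y ∧ z ∧ x → y ∨ y ∨ z ∨ y) = T, so the formula = F.
Row x=F, y=T, z=F: (x ↔ z) = T, (y ∧ z ∧ x → y ∨ y ∨ z ∨ y) = T, so the formula = T.
Row x=F, y=F, z=T: (x ↔ z) = F, (y ∧ z ∧ x → y ∨ y ∨ z ∨ y) = T, so the formula = F.

T, F, T, F, T, F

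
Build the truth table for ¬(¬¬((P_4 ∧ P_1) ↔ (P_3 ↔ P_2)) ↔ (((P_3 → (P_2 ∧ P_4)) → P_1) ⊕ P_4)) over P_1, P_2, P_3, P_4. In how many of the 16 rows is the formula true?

 P_1  |  P_2  |  P_3  |  P_4  | (P_4 ∧ P_1) | (P_3 ↔ P_2) | ((P_4 ∧ P_1) ↔ (P_3 ↔ P_2)) | ¬((P_4 ∧ P_1) ↔ (P_3 ↔ P_2)) | (P_2 ∧ P_4) | (P_3 → (P_2 ∧ P_4)) | ((P_3 → (P_2 ∧ P_4)) → P_1) |   φ  
----- | ----- | ----- | ----- | ----------- | ----------- | --------------------------- | ---------------------------- | ----------- | ------------------- | --------------------------- | -----
 True |  True |  True |  True |     True    |     True    |             True            |            False             |     True    |         True        |             True            |  True
 True |  True |  True | False |    False    |     True    |            False            |             True             |    False    |        False        |             True            |  True
 True |  True | False |  True |     True    |    False    |            False            |             True             |     True    |         True        |             True            | False
 True |  True | False | False |    False    |    False    |             True            |            False             |    False    |         True        |             True            | False
 True | False |  True |  True |     True    |    False    |            False            |             True             |    False    |        False        |             True            | False
 True | False |  True | False |    False    |    False    |             True            |            False             |    False    |        False        |             True            | False
 True | False | False |  True |     True    |     True    |             True            |            False             |    False    |         True        |             True            |  True
 True | False | False | False |    False    |     True    |            False            |             True             |    False    |         True        |             True            |  True
False |  True |  True |  True |    False    |     True    |            False            |             True             |     True    |         True        |            False            |  True
False |  True |  True | False |    False    |     True    |            False            |             True             |    False    |        False        |             True            |  True
False |  True | False |  True |    False    |    False    |             True            |            False             |     True    |         True        |            False            | False
False |  True | False | False |    False    |    False    |             True            |            False             |    False    |         True        |            False            |  True
False | False |  True |  True |    False    |    False    |             True            |            False             |    False    |        False        |             True            |  True
False | False |  True | False |    False    |    False    |             True            |            False             |    False    |        False        |             True            | False
False | False | False |  True |    False    |     True    |            False            |             True             |    False    |         True        |            False            |  True
False | False | False | False |    False    |     True    |            False            |             True             |    False    |         True        |            False            | False
The formula is true on 9 of the 16 rows.

9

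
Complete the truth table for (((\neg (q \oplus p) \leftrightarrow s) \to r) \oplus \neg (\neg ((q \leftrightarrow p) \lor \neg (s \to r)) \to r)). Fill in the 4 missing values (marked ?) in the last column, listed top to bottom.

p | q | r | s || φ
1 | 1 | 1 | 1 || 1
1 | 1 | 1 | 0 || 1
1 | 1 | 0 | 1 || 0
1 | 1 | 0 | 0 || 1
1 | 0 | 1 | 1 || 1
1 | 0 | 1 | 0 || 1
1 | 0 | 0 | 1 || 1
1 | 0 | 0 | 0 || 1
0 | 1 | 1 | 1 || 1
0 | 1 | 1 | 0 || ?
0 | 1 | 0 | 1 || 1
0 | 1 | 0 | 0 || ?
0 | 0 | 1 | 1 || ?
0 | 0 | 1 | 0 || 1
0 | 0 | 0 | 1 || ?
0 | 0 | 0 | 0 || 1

1, 1, 1, 0

Row p=0, q=1, r=1, s=0: ((\neg (q \oplus p) \leftrightarrow s) \to r) = 1, \neg (\neg ((q \leftrightarrow p) \lor \neg (s \to r)) \to r) = 0, so the formula = 1.
Row p=0, q=1, r=0, s=0: ((\neg (q \oplus p) \leftrightarrow s) \to r) = 0, \neg (\neg ((q \leftrightarrow p) \lor \neg (s \to r)) \to r) = 1, so the formula = 1.
Row p=0, q=0, r=1, s=1: ((\neg (q \oplus p) \leftrightarrow s) \to r) = 1, \neg (\neg ((q \leftrightarrow p) \lor \neg (s \to r)) \to r) = 0, so the formula = 1.
Row p=0, q=0, r=0, s=1: ((\neg (q \oplus p) \leftrightarrow s) \to r) = 0, \neg (\neg ((q \leftrightarrow p) \lor \neg (s \to r)) \to r) = 0, so the formula = 0.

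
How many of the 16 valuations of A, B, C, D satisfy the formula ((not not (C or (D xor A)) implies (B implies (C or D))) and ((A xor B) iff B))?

8

A | B | C | D | (D xor A) | (C or (D xor A)) | not (C or (D xor A)) | not not (C or (D xor A)) | (C or D) | (B implies (C or D)) | (A xor B) | ((A xor B) iff B) | φ
- | - | - | - | --------- | ---------------- | -------------------- | ------------------------ | -------- | -------------------- | --------- | ----------------- | -
F | F | F | F |     F     |        F         |          T           |            F             |    F     |          T           |     F     |         T         | T
F | F | F | T |     T     |        T         |          F           |            T             |    T     |          T           |     F     |         T         | T
F | F | T | F |     F     |        T         |          F           |            T             |    T     |          T           |     F     |         T         | T
F | F | T | T |     T     |        T         |          F           |            T             |    T     |          T           |     F     |         T         | T
F | T | F | F |     F     |        F         |          T           |            F             |    F     |          F           |     T     |         T         | T
F | T | F | T |     T     |        T         |          F           |            T             |    T     |          T           |     T     |         T         | T
F | T | T | F |     F     |        T         |          F           |            T             |    T     |          T           |     T     |         T         | T
F | T | T | T |     T     |        T         |          F           |            T             |    T     |          T           |     T     |         T         | T
T | F | F | F |     T     |        T         |          F           |            T             |    F     |          T           |     T     |         F         | F
T | F | F | T |     F     |        F         |          T           |            F             |    T     |          T           |     T     |         F         | F
T | F | T | F |     T     |        T         |          F           |            T             |    T     |          T           |     T     |         F         | F
T | F | T | T |     F     |        T         |          F           |            T             |    T     |          T           |     T     |         F         | F
T | T | F | F |     T     |        T         |          F           |            T             |    F     |          F           |     F     |         F         | F
T | T | F | T |     F     |        F         |          T           |            F             |    T     |          T           |     F     |         F         | F
T | T | T | F |     T     |        T         |          F           |            T             |    T     |          T           |     F     |         F         | F
T | T | T | T |     F     |        T         |          F           |            T             |    T     |          T           |     F     |         F         | F
The formula is true on 8 of the 16 rows.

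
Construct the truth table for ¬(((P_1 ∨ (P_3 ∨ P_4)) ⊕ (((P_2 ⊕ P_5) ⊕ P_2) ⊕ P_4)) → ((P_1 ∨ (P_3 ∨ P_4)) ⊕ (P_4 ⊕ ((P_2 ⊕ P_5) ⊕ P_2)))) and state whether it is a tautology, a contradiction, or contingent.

contradiction

P_1  P_2  P_3  P_4  P_5  |  φ
 T    T    T    T    T   |  F
 T    T    T    T    F   |  F
 T    T    T    F    T   |  F
 T    T    T    F    F   |  F
 T    T    F    T    T   |  F
 T    T    F    T    F   |  F
 T    T    F    F    T   |  F
 T    T    F    F    F   |  F
 T    F    T    T    T   |  F
 T    F    T    T    F   |  F
 T    F    T    F    T   |  F
 T    F    T    F    F   |  F
 T    F    F    T    T   |  F
 T    F    F    T    F   |  F
 T    F    F    F    T   |  F
 T    F    F    F    F   |  F
 F    T    T    T    T   |  F
 F    T    T    T    F   |  F
 F    T    T    F    T   |  F
 F    T    T    F    F   |  F
 F    T    F    T    T   |  F
 F    T    F    T    F   |  F
 F    T    F    F    T   |  F
 F    T    F    F    F   |  F
 F    F    T    T    T   |  F
 F    F    T    T    F   |  F
 F    F    T    F    T   |  F
 F    F    T    F    F   |  F
 F    F    F    T    T   |  F
 F    F    F    T    F   |  F
 F    F    F    F    T   |  F
 F    F    F    F    F   |  F
Every row is F, so the formula is a contradiction.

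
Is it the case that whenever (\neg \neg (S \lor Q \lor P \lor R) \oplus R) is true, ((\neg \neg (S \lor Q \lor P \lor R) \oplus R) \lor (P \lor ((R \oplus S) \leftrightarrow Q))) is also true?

P  Q  R  S  |  φ  ψ
T  T  T  T  |  F  T
T  T  T  F  |  F  T
T  T  F  T  |  T  T
T  T  F  F  |  T  T
T  F  T  T  |  F  T
T  F  T  F  |  F  T
T  F  F  T  |  T  T
T  F  F  F  |  T  T
F  T  T  T  |  F  F
F  T  T  F  |  F  T
F  T  F  T  |  T  T
F  T  F  F  |  T  T
F  F  T  T  |  F  T
F  F  T  F  |  F  F
F  F  F  T  |  T  T
F  F  F  F  |  F  T
In every row where φ is true, ψ is also true, so φ ⊨ ψ.

yes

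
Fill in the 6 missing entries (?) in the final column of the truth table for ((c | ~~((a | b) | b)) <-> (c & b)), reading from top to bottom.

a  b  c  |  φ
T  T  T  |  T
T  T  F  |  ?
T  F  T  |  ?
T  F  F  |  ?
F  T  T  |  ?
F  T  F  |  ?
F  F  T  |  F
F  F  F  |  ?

F, F, F, T, F, T

Row a=T, b=T, c=F: (c | ~~((a | b) | b)) = T, (c & b) = F, so the formula = F.
Row a=T, b=F, c=T: (c | ~~((a | b) | b)) = T, (c & b) = F, so the formula = F.
Row a=T, b=F, c=F: (c | ~~((a | b) | b)) = T, (c & b) = F, so the formula = F.
Row a=F, b=T, c=T: (c | ~~((a | b) | b)) = T, (c & b) = T, so the formula = T.
Row a=F, b=T, c=F: (c | ~~((a | b) | b)) = T, (c & b) = F, so the formula = F.
Row a=F, b=F, c=F: (c | ~~((a | b) | b)) = F, (c & b) = F, so the formula = T.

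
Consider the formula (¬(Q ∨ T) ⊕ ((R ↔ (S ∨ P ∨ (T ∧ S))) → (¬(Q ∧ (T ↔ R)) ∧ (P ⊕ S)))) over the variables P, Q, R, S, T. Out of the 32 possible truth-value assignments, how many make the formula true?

18

P | Q | R | S | T || φ
T | T | T | T | T || F
T | T | T | T | F || F
T | T | T | F | T || F
T | T | T | F | F || T
T | T | F | T | T || T
T | T | F | T | F || T
T | T | F | F | T || T
T | T | F | F | F || T
T | F | T | T | T || F
T | F | T | T | F || T
T | F | T | F | T || T
T | F | T | F | F || F
T | F | F | T | T || T
T | F | F | T | F || F
T | F | F | F | T || T
T | F | F | F | F || F
F | T | T | T | T || F
F | T | T | T | F || T
F | T | T | F | T || T
F | T | T | F | F || T
F | T | F | T | T || T
F | T | F | T | F || T
F | T | F | F | T || F
F | T | F | F | F || F
F | F | T | T | T || T
F | F | T | T | F || F
F | F | T | F | T || T
F | F | T | F | F || F
F | F | F | T | T || T
F | F | F | T | F || F
F | F | F | F | T || F
F | F | F | F | F || T
The formula is true on 18 of the 32 rows.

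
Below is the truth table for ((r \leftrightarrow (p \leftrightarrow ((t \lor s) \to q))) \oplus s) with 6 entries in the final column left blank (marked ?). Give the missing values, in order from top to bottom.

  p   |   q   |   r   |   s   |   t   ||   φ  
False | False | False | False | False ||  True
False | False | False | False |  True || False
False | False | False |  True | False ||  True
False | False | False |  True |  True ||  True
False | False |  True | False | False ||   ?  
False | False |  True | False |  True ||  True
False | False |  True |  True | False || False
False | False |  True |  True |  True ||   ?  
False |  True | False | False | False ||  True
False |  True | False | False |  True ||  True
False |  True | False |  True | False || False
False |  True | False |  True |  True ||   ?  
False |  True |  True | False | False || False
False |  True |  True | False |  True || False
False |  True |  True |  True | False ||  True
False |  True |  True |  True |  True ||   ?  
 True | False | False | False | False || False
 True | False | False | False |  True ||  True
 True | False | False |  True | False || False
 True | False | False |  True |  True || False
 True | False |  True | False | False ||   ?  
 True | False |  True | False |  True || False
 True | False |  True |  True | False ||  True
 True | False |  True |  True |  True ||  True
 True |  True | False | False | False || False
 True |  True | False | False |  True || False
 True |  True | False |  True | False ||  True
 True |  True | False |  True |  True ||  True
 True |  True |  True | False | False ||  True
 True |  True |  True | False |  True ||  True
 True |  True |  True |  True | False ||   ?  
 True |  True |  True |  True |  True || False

False, False, False, True, True, False

Row p=False, q=False, r=True, s=False, t=False: (r \leftrightarrow (p \leftrightarrow ((t \lor s) \to q))) = False, so the formula = False.
Row p=False, q=False, r=True, s=True, t=True: (r \leftrightarrow (p \leftrightarrow ((t \lor s) \to q))) = True, so the formula = False.
Row p=False, q=True, r=False, s=True, t=True: (r \leftrightarrow (p \leftrightarrow ((t \lor s) \to q))) = True, so the formula = False.
Row p=False, q=True, r=True, s=True, t=True: (r \leftrightarrow (p \leftrightarrow ((t \lor s) \to q))) = False, so the formula = True.
Row p=True, q=False, r=True, s=False, t=False: (r \leftrightarrow (p \leftrightarrow ((t \lor s) \to q))) = True, so the formula = True.
Row p=True, q=True, r=True, s=True, t=False: (r \leftrightarrow (p \leftrightarrow ((t \lor s) \to q))) = True, so the formula = False.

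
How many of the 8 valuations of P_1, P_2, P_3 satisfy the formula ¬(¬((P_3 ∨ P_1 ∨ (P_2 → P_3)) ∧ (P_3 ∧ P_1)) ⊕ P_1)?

2

P_1 | P_2 | P_3 || (P_2 → P_3) | (P_3 ∨ P_1 ∨ (P_2 → P_3)) | (P_3 ∧ P_1) | φ
 F  |  F  |  F  ||      T      |             T             |      F      | F
 F  |  F  |  T  ||      T      |             T             |      F      | F
 F  |  T  |  F  ||      F      |             F             |      F      | F
 F  |  T  |  T  ||      T      |             T             |      F      | F
 T  |  F  |  F  ||      T      |             T             |      F      | T
 T  |  F  |  T  ||      T      |             T             |      T      | F
 T  |  T  |  F  ||      F      |             T             |      F      | T
 T  |  T  |  T  ||      T      |             T             |      T      | F
The formula is true on 2 of the 8 rows.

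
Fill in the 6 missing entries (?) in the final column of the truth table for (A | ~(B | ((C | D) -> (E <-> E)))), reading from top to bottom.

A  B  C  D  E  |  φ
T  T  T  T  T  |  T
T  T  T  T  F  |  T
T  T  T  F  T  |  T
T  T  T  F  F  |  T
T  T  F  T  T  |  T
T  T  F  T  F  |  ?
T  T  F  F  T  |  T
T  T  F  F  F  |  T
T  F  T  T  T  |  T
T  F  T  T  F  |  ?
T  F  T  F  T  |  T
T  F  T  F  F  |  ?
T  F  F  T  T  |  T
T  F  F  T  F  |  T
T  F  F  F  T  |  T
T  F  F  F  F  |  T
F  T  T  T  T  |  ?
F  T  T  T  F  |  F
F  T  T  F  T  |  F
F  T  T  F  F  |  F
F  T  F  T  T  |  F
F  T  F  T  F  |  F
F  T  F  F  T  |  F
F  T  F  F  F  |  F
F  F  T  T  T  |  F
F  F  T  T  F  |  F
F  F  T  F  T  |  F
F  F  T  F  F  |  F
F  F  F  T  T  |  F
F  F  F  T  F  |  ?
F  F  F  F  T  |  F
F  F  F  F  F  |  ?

T, T, T, F, F, F

Row A=T, B=T, C=F, D=T, E=F: ~(B | ((C | D) -> (E <-> E))) = F, so the formula = T.
Row A=T, B=F, C=T, D=T, E=F: ~(B | ((C | D) -> (E <-> E))) = F, so the formula = T.
Row A=T, B=F, C=T, D=F, E=F: ~(B | ((C | D) -> (E <-> E))) = F, so the formula = T.
Row A=F, B=T, C=T, D=T, E=T: ~(B | ((C | D) -> (E <-> E))) = F, so the formula = F.
Row A=F, B=F, C=F, D=T, E=F: ~(B | ((C | D) -> (E <-> E))) = F, so the formula = F.
Row A=F, B=F, C=F, D=F, E=F: ~(B | ((C | D) -> (E <-> E))) = F, so the formula = F.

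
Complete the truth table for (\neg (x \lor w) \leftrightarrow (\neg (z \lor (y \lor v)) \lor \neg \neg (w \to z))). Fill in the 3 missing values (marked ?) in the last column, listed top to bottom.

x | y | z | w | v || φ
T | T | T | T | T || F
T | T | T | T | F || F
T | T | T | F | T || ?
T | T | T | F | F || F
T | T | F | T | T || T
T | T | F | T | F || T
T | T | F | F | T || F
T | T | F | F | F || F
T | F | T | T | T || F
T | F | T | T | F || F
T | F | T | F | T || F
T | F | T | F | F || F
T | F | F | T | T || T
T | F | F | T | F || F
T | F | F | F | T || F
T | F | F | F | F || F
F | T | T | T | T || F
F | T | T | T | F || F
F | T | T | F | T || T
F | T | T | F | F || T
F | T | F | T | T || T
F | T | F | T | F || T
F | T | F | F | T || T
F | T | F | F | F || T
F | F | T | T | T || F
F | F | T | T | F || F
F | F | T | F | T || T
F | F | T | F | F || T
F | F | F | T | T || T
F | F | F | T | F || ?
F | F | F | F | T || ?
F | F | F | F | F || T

Row x=T, y=T, z=T, w=F, v=T: \neg (x \lor w) = F, (\neg (z \lor (y \lor v)) \lor \neg \neg (w \to z)) = T, so the formula = F.
Row x=F, y=F, z=F, w=T, v=F: \neg (x \lor w) = F, (\neg (z \lor (y \lor v)) \lor \neg \neg (w \to z)) = T, so the formula = F.
Row x=F, y=F, z=F, w=F, v=T: \neg (x \lor w) = T, (\neg (z \lor (y \lor v)) \lor \neg \neg (w \to z)) = T, so the formula = T.

F, F, T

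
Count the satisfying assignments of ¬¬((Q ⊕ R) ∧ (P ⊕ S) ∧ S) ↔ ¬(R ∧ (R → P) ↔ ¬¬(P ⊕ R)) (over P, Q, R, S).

4

P | Q | R | S || φ
0 | 0 | 0 | 0 || 1
0 | 0 | 0 | 1 || 1
0 | 0 | 1 | 0 || 0
0 | 0 | 1 | 1 || 1
0 | 1 | 0 | 0 || 1
0 | 1 | 0 | 1 || 0
0 | 1 | 1 | 0 || 0
0 | 1 | 1 | 1 || 0
1 | 0 | 0 | 0 || 0
1 | 0 | 0 | 1 || 0
1 | 0 | 1 | 0 || 0
1 | 0 | 1 | 1 || 0
1 | 1 | 0 | 0 || 0
1 | 1 | 0 | 1 || 0
1 | 1 | 1 | 0 || 0
1 | 1 | 1 | 1 || 0
The formula is true on 4 of the 16 rows.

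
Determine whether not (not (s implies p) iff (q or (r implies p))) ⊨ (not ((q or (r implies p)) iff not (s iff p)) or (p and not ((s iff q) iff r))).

p | q | r | s || φ | ψ
T | T | T | T || T | T
T | T | T | F || T | T
T | T | F | T || T | T
T | T | F | F || T | F
T | F | T | T || T | T
T | F | T | F || T | F
T | F | F | T || T | T
T | F | F | F || T | T
F | T | T | T || F | F
F | T | T | F || T | T
F | T | F | T || F | F
F | T | F | F || T | T
F | F | T | T || T | T
F | F | T | F || F | F
F | F | F | T || F | F
F | F | F | F || T | T
At p=T, q=T, r=F, s=F we have φ true but ψ false, so φ does not entail ψ.

no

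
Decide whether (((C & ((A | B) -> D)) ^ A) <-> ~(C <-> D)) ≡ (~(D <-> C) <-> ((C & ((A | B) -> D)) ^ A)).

A  B  C  D  |  φ  ψ
F  F  F  F  |  T  T
F  F  F  T  |  F  F
F  F  T  F  |  T  T
F  F  T  T  |  F  F
F  T  F  F  |  T  T
F  T  F  T  |  F  F
F  T  T  F  |  F  F
F  T  T  T  |  F  F
T  F  F  F  |  F  F
T  F  F  T  |  T  T
T  F  T  F  |  T  T
T  F  T  T  |  T  T
T  T  F  F  |  F  F
T  T  F  T  |  T  T
T  T  T  F  |  T  T
T  T  T  T  |  T  T
The columns for φ and ψ agree on every row, so they are logically equivalent.

equivalent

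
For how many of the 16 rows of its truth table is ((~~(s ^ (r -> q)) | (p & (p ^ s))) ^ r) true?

p | q | r | s || φ
F | F | F | F || T
F | F | F | T || F
F | F | T | F || T
F | F | T | T || F
F | T | F | F || T
F | T | F | T || F
F | T | T | F || F
F | T | T | T || T
T | F | F | F || T
T | F | F | T || F
T | F | T | F || F
T | F | T | T || F
T | T | F | F || T
T | T | F | T || F
T | T | T | F || F
T | T | T | T || T
The formula is true on 7 of the 16 rows.

7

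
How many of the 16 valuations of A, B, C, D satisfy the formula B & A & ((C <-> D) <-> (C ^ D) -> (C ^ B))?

3

A | B | C | D || φ
F | F | F | F || F
F | F | F | T || F
F | F | T | F || F
F | F | T | T || F
F | T | F | F || F
F | T | F | T || F
F | T | T | F || F
F | T | T | T || F
T | F | F | F || F
T | F | F | T || F
T | F | T | F || F
T | F | T | T || F
T | T | F | F || T
T | T | F | T || F
T | T | T | F || T
T | T | T | T || T
The formula is true on 3 of the 16 rows.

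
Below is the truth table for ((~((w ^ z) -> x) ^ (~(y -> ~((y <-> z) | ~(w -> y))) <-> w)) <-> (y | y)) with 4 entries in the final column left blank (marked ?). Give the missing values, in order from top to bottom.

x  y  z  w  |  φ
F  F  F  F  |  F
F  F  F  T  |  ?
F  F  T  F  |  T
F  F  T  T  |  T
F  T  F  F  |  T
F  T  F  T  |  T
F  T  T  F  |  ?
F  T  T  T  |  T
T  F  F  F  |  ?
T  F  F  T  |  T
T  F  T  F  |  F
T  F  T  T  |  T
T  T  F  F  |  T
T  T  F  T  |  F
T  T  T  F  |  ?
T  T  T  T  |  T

F, T, F, F

Row x=F, y=F, z=F, w=T: (~((w ^ z) -> x) ^ (~(y -> ~((y <-> z) | ~(w -> y))) <-> w)) = T, (y | y) = F, so the formula = F.
Row x=F, y=T, z=T, w=F: (~((w ^ z) -> x) ^ (~(y -> ~((y <-> z) | ~(w -> y))) <-> w)) = T, (y | y) = T, so the formula = T.
Row x=T, y=F, z=F, w=F: (~((w ^ z) -> x) ^ (~(y -> ~((y <-> z) | ~(w -> y))) <-> w)) = T, (y | y) = F, so the formula = F.
Row x=T, y=T, z=T, w=F: (~((w ^ z) -> x) ^ (~(y -> ~((y <-> z) | ~(w -> y))) <-> w)) = F, (y | y) = T, so the formula = F.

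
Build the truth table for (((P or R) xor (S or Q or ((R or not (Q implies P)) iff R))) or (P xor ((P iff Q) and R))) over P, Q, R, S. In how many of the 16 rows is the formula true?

P | Q | R | S | φ
- | - | - | - | -
T | T | T | T | F
T | T | T | F | F
T | T | F | T | T
T | T | F | F | T
T | F | T | T | T
T | F | T | F | T
T | F | F | T | T
T | F | F | F | T
F | T | T | T | F
F | T | T | F | F
F | T | F | T | T
F | T | F | F | T
F | F | T | T | T
F | F | T | F | T
F | F | F | T | T
F | F | F | F | T
The formula is true on 12 of the 16 rows.

12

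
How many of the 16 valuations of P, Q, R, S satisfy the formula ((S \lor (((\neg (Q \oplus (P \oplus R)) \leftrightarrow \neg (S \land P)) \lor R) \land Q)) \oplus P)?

7

P  Q  R  S  |  φ
T  T  T  T  |  F
T  T  T  F  |  F
T  T  F  T  |  F
T  T  F  F  |  F
T  F  T  T  |  F
T  F  T  F  |  T
T  F  F  T  |  F
T  F  F  F  |  T
F  T  T  T  |  T
F  T  T  F  |  T
F  T  F  T  |  T
F  T  F  F  |  F
F  F  T  T  |  T
F  F  T  F  |  F
F  F  F  T  |  T
F  F  F  F  |  F
The formula is true on 7 of the 16 rows.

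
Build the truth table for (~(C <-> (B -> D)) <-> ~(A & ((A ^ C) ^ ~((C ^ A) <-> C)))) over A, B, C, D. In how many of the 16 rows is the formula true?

A | B | C | D | (B -> D) | (C <-> (B -> D)) | ~(C <-> (B -> D)) | (A ^ C) | (C ^ A) | ((C ^ A) <-> C) | ~((C ^ A) <-> C) | ((A ^ C) ^ ~((C ^ A) <-> C)) | φ
- | - | - | - | -------- | ---------------- | ----------------- | ------- | ------- | --------------- | ---------------- | ---------------------------- | -
F | F | F | F |    T     |        F         |         T         |    F    |    F    |        T        |        F         |              F               | T
F | F | F | T |    T     |        F         |         T         |    F    |    F    |        T        |        F         |              F               | T
F | F | T | F |    T     |        T         |         F         |    T    |    T    |        T        |        F         |              T               | F
F | F | T | T |    T     |        T         |         F         |    T    |    T    |        T        |        F         |              T               | F
F | T | F | F |    F     |        T         |         F         |    F    |    F    |        T        |        F         |              F               | F
F | T | F | T |    T     |        F         |         T         |    F    |    F    |        T        |        F         |              F               | T
F | T | T | F |    F     |        F         |         T         |    T    |    T    |        T        |        F         |              T               | T
F | T | T | T |    T     |        T         |         F         |    T    |    T    |        T        |        F         |              T               | F
T | F | F | F |    T     |        F         |         T         |    T    |    T    |        F        |        T         |              F               | T
T | F | F | T |    T     |        F         |         T         |    T    |    T    |        F        |        T         |              F               | T
T | F | T | F |    T     |        T         |         F         |    F    |    F    |        F        |        T         |              T               | T
T | F | T | T |    T     |        T         |         F         |    F    |    F    |        F        |        T         |              T               | T
T | T | F | F |    F     |        T         |         F         |    T    |    T    |        F        |        T         |              F               | F
T | T | F | T |    T     |        F         |         T         |    T    |    T    |        F        |        T         |              F               | T
T | T | T | F |    F     |        F         |         T         |    F    |    F    |        F        |        T         |              T               | F
T | T | T | T |    T     |        T         |         F         |    F    |    F    |        F        |        T         |              T               | T
The formula is true on 10 of the 16 rows.

10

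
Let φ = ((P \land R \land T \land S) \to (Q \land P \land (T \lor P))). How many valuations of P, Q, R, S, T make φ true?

  P      Q      R      S      T    |    φ  
 True   True   True   True   True  |   True
 True   True   True   True  False  |   True
 True   True   True  False   True  |   True
 True   True   True  False  False  |   True
 True   True  False   True   True  |   True
 True   True  False   True  False  |   True
 True   True  False  False   True  |   True
 True   True  False  False  False  |   True
 True  False   True   True   True  |  False
 True  False   True   True  False  |   True
 True  False   True  False   True  |   True
 True  False   True  False  False  |   True
 True  False  False   True   True  |   True
 True  False  False   True  False  |   True
 True  False  False  False   True  |   True
 True  False  False  False  False  |   True
False   True   True   True   True  |   True
False   True   True   True  False  |   True
False   True   True  False   True  |   True
False   True   True  False  False  |   True
False   True  False   True   True  |   True
False   True  False   True  False  |   True
False   True  False  False   True  |   True
False   True  False  False  False  |   True
False  False   True   True   True  |   True
False  False   True   True  False  |   True
False  False   True  False   True  |   True
False  False   True  False  False  |   True
False  False  False   True   True  |   True
False  False  False   True  False  |   True
False  False  False  False   True  |   True
False  False  False  False  False  |   True
The formula is true on 31 of the 32 rows.

31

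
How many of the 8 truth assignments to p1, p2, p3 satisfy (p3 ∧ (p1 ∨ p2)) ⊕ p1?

p1  p2  p3  |  (p1 ∨ p2)  (p3 ∧ (p1 ∨ p2))  ((p3 ∧ (p1 ∨ p2)) ⊕ p1)
F   F   F   |      F             F                     F           
F   F   T   |      F             F                     F           
F   T   F   |      T             F                     F           
F   T   T   |      T             T                     T           
T   F   F   |      T             F                     T           
T   F   T   |      T             T                     F           
T   T   F   |      T             F                     T           
T   T   T   |      T             T                     F           
The formula is true on 3 of the 8 rows.

3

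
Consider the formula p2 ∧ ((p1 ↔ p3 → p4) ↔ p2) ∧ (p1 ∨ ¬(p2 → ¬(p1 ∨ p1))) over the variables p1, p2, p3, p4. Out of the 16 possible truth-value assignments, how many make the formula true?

p1 | p2 | p3 | p4 || (p3 → p4) | (p1 ↔ (p3 → p4)) | ((p1 ↔ (p3 → p4)) ↔ p2) | (p1 ∨ p1) | ¬(p1 ∨ p1) | (p2 → ¬(p1 ∨ p1)) | ¬(p2 → ¬(p1 ∨ p1)) | (p1 ∨ ¬(p2 → ¬(p1 ∨ p1))) | φ
F  | F  | F  | F  ||     T     |        F         |            T            |     F     |     T      |         T         |         F          |             F             | F
F  | F  | F  | T  ||     T     |        F         |            T            |     F     |     T      |         T         |         F          |             F             | F
F  | F  | T  | F  ||     F     |        T         |            F            |     F     |     T      |         T         |         F          |             F             | F
F  | F  | T  | T  ||     T     |        F         |            T            |     F     |     T      |         T         |         F          |             F             | F
F  | T  | F  | F  ||     T     |        F         |            F            |     F     |     T      |         T         |         F          |             F             | F
F  | T  | F  | T  ||     T     |        F         |            F            |     F     |     T      |         T         |         F          |             F             | F
F  | T  | T  | F  ||     F     |        T         |            T            |     F     |     T      |         T         |         F          |             F             | F
F  | T  | T  | T  ||     T     |        F         |            F            |     F     |     T      |         T         |         F          |             F             | F
T  | F  | F  | F  ||     T     |        T         |            F            |     T     |     F      |         T         |         F          |             T             | F
T  | F  | F  | T  ||     T     |        T         |            F            |     T     |     F      |         T         |         F          |             T             | F
T  | F  | T  | F  ||     F     |        F         |            T            |     T     |     F      |         T         |         F          |             T             | F
T  | F  | T  | T  ||     T     |        T         |            F            |     T     |     F      |         T         |         F          |             T             | F
T  | T  | F  | F  ||     T     |        T         |            T            |     T     |     F      |         F         |         T          |             T             | T
T  | T  | F  | T  ||     T     |        T         |            T            |     T     |     F      |         F         |         T          |             T             | T
T  | T  | T  | F  ||     F     |        F         |            F            |     T     |     F      |         F         |         T          |             T             | F
T  | T  | T  | T  ||     T     |        T         |            T            |     T     |     F      |         F         |         T          |             T             | T
The formula is true on 3 of the 16 rows.

3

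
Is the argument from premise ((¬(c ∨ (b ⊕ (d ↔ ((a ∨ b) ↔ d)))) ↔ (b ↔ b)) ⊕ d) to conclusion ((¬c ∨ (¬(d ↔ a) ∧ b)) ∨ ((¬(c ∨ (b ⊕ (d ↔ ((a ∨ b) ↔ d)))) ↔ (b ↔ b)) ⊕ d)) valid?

a | b | c | d || φ | ψ
1 | 1 | 1 | 1 || 1 | 1
1 | 1 | 1 | 0 || 0 | 1
1 | 1 | 0 | 1 || 0 | 1
1 | 1 | 0 | 0 || 1 | 1
1 | 0 | 1 | 1 || 1 | 1
1 | 0 | 1 | 0 || 0 | 0
1 | 0 | 0 | 1 || 1 | 1
1 | 0 | 0 | 0 || 0 | 1
0 | 1 | 1 | 1 || 1 | 1
0 | 1 | 1 | 0 || 0 | 0
0 | 1 | 0 | 1 || 0 | 1
0 | 1 | 0 | 0 || 1 | 1
0 | 0 | 1 | 1 || 1 | 1
0 | 0 | 1 | 0 || 0 | 0
0 | 0 | 0 | 1 || 0 | 1
0 | 0 | 0 | 0 || 1 | 1
In every row where φ is true, ψ is also true, so φ ⊨ ψ.

yes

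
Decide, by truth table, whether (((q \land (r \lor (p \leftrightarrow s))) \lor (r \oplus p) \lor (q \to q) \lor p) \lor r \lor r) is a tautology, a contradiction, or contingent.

tautology

  p      q      r      s    |  (p \leftrightarrow s)  (r \oplus p)  (q \to q)    φ  
 True   True   True   True  |           True             False         True     True
 True   True   True  False  |          False             False         True     True
 True   True  False   True  |           True              True         True     True
 True   True  False  False  |          False              True         True     True
 True  False   True   True  |           True             False         True     True
 True  False   True  False  |          False             False         True     True
 True  False  False   True  |           True              True         True     True
 True  False  False  False  |          False              True         True     True
False   True   True   True  |          False              True         True     True
False   True   True  False  |           True              True         True     True
False   True  False   True  |          False             False         True     True
False   True  False  False  |           True             False         True     True
False  False   True   True  |          False              True         True     True
False  False   True  False  |           True              True         True     True
False  False  False   True  |          False             False         True     True
False  False  False  False  |           True             False         True     True
Every row is True, so the formula is a tautology.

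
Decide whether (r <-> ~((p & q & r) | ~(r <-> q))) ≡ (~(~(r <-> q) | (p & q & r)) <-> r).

equivalent

p  q  r  |  φ  ψ
F  F  F  |  F  F
F  F  T  |  F  F
F  T  F  |  T  T
F  T  T  |  T  T
T  F  F  |  F  F
T  F  T  |  F  F
T  T  F  |  T  T
T  T  T  |  F  F
The columns for φ and ψ agree on every row, so they are logically equivalent.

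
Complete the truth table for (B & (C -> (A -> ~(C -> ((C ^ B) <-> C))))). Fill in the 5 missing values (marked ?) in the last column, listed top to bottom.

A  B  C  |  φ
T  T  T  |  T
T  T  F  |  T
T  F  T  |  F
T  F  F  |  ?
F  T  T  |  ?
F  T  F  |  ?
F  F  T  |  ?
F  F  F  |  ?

Row A=T, B=F, C=F: (C -> (A -> ~(C -> ((C ^ B) <-> C)))) = T, so the formula = F.
Row A=F, B=T, C=T: (C -> (A -> ~(C -> ((C ^ B) <-> C)))) = T, so the formula = T.
Row A=F, B=T, C=F: (C -> (A -> ~(C -> ((C ^ B) <-> C)))) = T, so the formula = T.
Row A=F, B=F, C=T: (C -> (A -> ~(C -> ((C ^ B) <-> C)))) = T, so the formula = F.
Row A=F, B=F, C=F: (C -> (A -> ~(C -> ((C ^ B) <-> C)))) = T, so the formula = F.

F, T, T, F, F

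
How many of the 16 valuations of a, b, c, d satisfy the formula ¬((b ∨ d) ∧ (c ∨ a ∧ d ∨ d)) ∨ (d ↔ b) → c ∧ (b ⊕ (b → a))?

9

a | b | c | d | φ
- | - | - | - | -
F | F | F | F | F
F | F | F | T | T
F | F | T | F | T
F | F | T | T | T
F | T | F | F | F
F | T | F | T | F
F | T | T | F | T
F | T | T | T | T
T | F | F | F | F
T | F | F | T | T
T | F | T | F | T
T | F | T | T | T
T | T | F | F | F
T | T | F | T | F
T | T | T | F | T
T | T | T | T | F
The formula is true on 9 of the 16 rows.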